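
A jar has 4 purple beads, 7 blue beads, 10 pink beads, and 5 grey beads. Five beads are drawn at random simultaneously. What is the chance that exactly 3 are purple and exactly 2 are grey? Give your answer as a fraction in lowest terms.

2/3289

Unordered draws without replacement: count favorable combinations over C(26,5).
Favorable = C(4,3) · C(7,0) · C(10,0) · C(5,2) = 40; total = C(26,5) = 65780.
P = 40/65780 = 2/3289 ≈ 0.0006.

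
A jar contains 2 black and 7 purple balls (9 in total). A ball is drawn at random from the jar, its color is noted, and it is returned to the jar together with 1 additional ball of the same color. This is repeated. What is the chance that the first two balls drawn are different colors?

14/45

Either purple then black, or black then purple; after the first draw the total is 10.
P = (7/9)·(2/10) + (2/9)·(7/10) = 14/45 ≈ 0.3111.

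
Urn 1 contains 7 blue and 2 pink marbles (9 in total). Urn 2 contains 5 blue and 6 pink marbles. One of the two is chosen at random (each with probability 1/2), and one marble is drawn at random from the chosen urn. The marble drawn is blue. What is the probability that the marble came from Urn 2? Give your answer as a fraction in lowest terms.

45/122

P(blue | Urn 1) = 7/9; P(blue | Urn 2) = 5/11.
P(blue) = 1/2·7/9 + 1/2·5/11 = 61/99.
By Bayes' rule, P(Urn 2 | blue) = 5/22 / 61/99 = 45/122 ≈ 0.3689.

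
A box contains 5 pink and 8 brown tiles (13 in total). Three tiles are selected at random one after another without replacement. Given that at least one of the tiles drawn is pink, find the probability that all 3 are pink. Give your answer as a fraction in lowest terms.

P(all 3 pink) = C(5,3)/C(13,3) = 5/143; P(at least one pink) = 1 − C(8,3)/C(13,3) = 115/143.
Since 'all 3 pink' ⊆ 'at least one pink', P(all 3 | at least one) = 5/143 / 115/143 = 1/23 ≈ 0.0435.

1/23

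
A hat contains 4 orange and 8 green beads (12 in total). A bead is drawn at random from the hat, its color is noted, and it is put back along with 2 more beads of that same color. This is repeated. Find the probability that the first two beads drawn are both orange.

After a orange draw the hat holds 6 orange out of 14.
P = (4/12)·(6/14) = 1/7 ≈ 0.1429.

1/7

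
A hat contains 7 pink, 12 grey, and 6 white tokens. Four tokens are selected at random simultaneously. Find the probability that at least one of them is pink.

959/1265

Use the complement: P(at least one pink) = 1 − P(no pink).
P(none) = C(18,4)/C(25,4) = 3060/12650.
So P = 1 − 3060/12650 = 959/1265 ≈ 0.7581.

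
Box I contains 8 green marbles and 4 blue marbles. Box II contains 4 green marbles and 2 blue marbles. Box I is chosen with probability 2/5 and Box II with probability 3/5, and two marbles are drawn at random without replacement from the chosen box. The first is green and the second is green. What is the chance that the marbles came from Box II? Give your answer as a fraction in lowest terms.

99/169

P(E | Box I) = 14/33; P(E | Box II) = 2/5.
P(E) = 2/5·14/33 + 3/5·2/5 = 338/825.
By Bayes' rule, P(Box II | E) = 6/25 / 338/825 = 99/169 ≈ 0.5858.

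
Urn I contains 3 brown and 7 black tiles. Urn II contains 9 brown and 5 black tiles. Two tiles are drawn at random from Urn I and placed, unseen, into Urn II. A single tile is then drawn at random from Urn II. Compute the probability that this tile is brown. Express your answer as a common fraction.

Condition on how many of the transferred tiles are brown (from Urn I: 3 brown of 10; then Urn II has 16 total).
  0 brown: C(3,0)C(7,2)/C(10,2) = 7/15; then P = 9/16
  1 brown: C(3,1)C(7,1)/C(10,2) = 7/15; then P = 10/16
  2 brown: C(3,2)C(7,0)/C(10,2) = 1/15; then P = 11/16
P(brown from Urn II) = 3/5 ≈ 0.6000.

3/5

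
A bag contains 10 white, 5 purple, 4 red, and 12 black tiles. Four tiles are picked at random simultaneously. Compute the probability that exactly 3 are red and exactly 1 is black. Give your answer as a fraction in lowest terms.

Unordered draws without replacement: count favorable combinations over C(31,4).
Favorable = C(10,0) · C(5,0) · C(4,3) · C(12,1) = 48; total = C(31,4) = 31465.
P = 48/31465 = 48/31465 ≈ 0.0015.

48/31465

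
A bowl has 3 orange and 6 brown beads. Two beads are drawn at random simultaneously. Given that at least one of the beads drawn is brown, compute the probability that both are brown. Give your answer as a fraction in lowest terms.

P(both brown) = C(6,2)/C(9,2) = 5/12; P(at least one brown) = 1 − C(3,2)/C(9,2) = 11/12.
Since 'both brown' ⊆ 'at least one brown', P(both | at least one) = 5/12 / 11/12 = 5/11 ≈ 0.4545.

5/11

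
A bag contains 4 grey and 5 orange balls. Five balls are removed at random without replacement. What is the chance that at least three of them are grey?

5/14

Sum the hypergeometric tail for j = 3,…,4 grey balls.
Favorable = C(4,3)·C(5,2) + C(4,4)·C(5,1) = 45; total = C(9,5) = 126.
P = 45/126 = 5/14 ≈ 0.3571.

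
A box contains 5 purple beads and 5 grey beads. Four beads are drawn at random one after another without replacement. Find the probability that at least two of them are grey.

Sum the hypergeometric tail for j = 2,…,4 grey beads.
Favorable = C(5,2)·C(5,2) + C(5,3)·C(5,1) + C(5,4)·C(5,0) = 155; total = C(10,4) = 210.
P = 155/210 = 31/42 ≈ 0.7381.

31/42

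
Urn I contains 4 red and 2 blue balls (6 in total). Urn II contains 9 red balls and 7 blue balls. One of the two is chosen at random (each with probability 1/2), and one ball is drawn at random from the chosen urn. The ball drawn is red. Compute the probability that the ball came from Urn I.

P(red | Urn I) = 2/3; P(red | Urn II) = 9/16.
P(red) = 1/2·2/3 + 1/2·9/16 = 59/96.
By Bayes' rule, P(Urn I | red) = 1/3 / 59/96 = 32/59 ≈ 0.5424.

32/59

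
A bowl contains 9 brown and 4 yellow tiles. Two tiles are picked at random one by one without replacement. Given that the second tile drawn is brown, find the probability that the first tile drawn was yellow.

P(first=yellow and the second tile drawn is brown) = (4/13)·(9/12) = 3/13.
P(the second tile drawn is brown) = Σ over first color = 6/13 + 3/13 = 9/13.
By Bayes, P(first=yellow | the second tile drawn is brown) = 3/13 / 9/13 = 1/3 ≈ 0.3333.

1/3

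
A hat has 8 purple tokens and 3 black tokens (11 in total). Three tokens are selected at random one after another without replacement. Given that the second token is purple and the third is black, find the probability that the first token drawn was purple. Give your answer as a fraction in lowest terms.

P(first=purple and the second token is purple and the third is black) = (8/11)·(7/10)·(3/9) = 28/165.
P(E) = Σ over first color = 28/165 + 8/165 = 12/55.
By Bayes, P(first=purple | E) = 28/165 / 12/55 = 7/9 ≈ 0.7778.

7/9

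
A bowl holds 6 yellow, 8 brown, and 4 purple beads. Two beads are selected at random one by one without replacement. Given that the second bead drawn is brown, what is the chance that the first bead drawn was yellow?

6/17

P(first=yellow and the second bead drawn is brown) = (6/18)·(8/17) = 8/51.
P(the second bead drawn is brown) = Σ over first color = 8/51 + 28/153 + 16/153 = 4/9.
By Bayes, P(first=yellow | the second bead drawn is brown) = 8/51 / 4/9 = 6/17 ≈ 0.3529.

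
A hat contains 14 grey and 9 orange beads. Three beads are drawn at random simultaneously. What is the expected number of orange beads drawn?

By linearity of expectation, E[X] = Σ P(draw i is orange); by symmetry each draw (even without replacement) has P(orange) = 9/23.
E[X] = 3 · 9/23 = 27/23 ≈ 1.1739.

27/23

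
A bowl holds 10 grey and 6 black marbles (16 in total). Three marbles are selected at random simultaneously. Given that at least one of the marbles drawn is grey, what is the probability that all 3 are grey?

P(all 3 grey) = C(10,3)/C(16,3) = 3/14; P(at least one grey) = 1 − C(6,3)/C(16,3) = 27/28.
Since 'all 3 grey' ⊆ 'at least one grey', P(all 3 | at least one) = 3/14 / 27/28 = 2/9 ≈ 0.2222.

2/9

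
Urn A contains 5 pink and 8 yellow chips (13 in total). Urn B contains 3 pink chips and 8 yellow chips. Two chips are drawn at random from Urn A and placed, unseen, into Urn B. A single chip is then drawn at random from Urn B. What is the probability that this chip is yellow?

120/169

Condition on how many of the transferred chips are yellow (from Urn A: 8 yellow of 13; then Urn B has 13 total).
  0 yellow: C(8,0)C(5,2)/C(13,2) = 5/39; then P = 8/13
  1 yellow: C(8,1)C(5,1)/C(13,2) = 20/39; then P = 9/13
  2 yellow: C(8,2)C(5,0)/C(13,2) = 14/39; then P = 10/13
P(yellow from Urn B) = 120/169 ≈ 0.7101.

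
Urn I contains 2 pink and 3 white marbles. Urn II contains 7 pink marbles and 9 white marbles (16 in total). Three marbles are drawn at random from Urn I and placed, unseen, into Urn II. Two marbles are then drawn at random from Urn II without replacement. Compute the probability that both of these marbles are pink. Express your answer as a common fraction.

33/190

Condition on how many of the transferred marbles are pink (from Urn I: 2 pink of 5; then Urn II has 19 total).
  0 pink: C(2,0)C(3,3)/C(5,3) = 1/10; then P = C(7,2)/C(19,2) = 7/57
  1 pink: C(2,1)C(3,2)/C(5,3) = 3/5; then P = C(8,2)/C(19,2) = 28/171
  2 pink: C(2,2)C(3,1)/C(5,3) = 3/10; then P = C(9,2)/C(19,2) = 4/19
P(both pink) = 33/190 ≈ 0.1737.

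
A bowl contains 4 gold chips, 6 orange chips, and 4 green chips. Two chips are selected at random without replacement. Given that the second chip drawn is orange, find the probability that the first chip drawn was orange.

5/13

P(first=orange and the second chip drawn is orange) = (6/14)·(5/13) = 15/91.
P(the second chip drawn is orange) = Σ over first color = 12/91 + 15/91 + 12/91 = 3/7.
By Bayes, P(first=orange | the second chip drawn is orange) = 15/91 / 3/7 = 5/13 ≈ 0.3846.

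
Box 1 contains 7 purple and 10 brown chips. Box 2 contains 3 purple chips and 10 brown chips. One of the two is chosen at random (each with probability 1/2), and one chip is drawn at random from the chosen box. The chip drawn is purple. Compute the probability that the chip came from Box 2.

P(purple | Box 1) = 7/17; P(purple | Box 2) = 3/13.
P(purple) = 1/2·7/17 + 1/2·3/13 = 71/221.
By Bayes' rule, P(Box 2 | purple) = 3/26 / 71/221 = 51/142 ≈ 0.3592.

51/142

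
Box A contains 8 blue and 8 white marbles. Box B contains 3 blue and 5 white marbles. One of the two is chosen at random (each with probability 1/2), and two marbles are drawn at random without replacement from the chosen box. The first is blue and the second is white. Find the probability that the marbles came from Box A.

224/449

P(E | Box A) = 4/15; P(E | Box B) = 15/56.
P(E) = 1/2·4/15 + 1/2·15/56 = 449/1680.
By Bayes' rule, P(Box A | E) = 2/15 / 449/1680 = 224/449 ≈ 0.4989.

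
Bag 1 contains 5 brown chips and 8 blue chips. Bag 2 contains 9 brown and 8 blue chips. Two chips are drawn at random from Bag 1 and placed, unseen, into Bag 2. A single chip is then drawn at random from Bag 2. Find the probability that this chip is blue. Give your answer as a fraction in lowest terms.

Condition on how many of the transferred chips are blue (from Bag 1: 8 blue of 13; then Bag 2 has 19 total).
  0 blue: C(8,0)C(5,2)/C(13,2) = 5/39; then P = 8/19
  1 blue: C(8,1)C(5,1)/C(13,2) = 20/39; then P = 9/19
  2 blue: C(8,2)C(5,0)/C(13,2) = 14/39; then P = 10/19
P(blue from Bag 2) = 120/247 ≈ 0.4858.

120/247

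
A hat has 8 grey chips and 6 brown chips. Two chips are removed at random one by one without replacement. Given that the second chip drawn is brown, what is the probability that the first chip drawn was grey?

P(first=grey and the second chip drawn is brown) = (8/14)·(6/13) = 24/91.
P(the second chip drawn is brown) = Σ over first color = 24/91 + 15/91 = 3/7.
By Bayes, P(first=grey | the second chip drawn is brown) = 24/91 / 3/7 = 8/13 ≈ 0.6154.

8/13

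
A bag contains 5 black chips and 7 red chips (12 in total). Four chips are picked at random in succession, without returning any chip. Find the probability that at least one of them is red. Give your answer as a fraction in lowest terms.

98/99

Use the complement: P(at least one red) = 1 − P(no red).
P(none) = C(5,4)/C(12,4) = 5/495.
So P = 1 − 5/495 = 98/99 ≈ 0.9899.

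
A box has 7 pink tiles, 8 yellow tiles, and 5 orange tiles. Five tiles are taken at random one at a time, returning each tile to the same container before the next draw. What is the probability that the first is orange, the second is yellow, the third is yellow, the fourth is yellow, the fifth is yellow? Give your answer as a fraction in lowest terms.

Multiply the conditional probability of each draw in order, with replacement (the composition resets each draw).
P = (5/20) · (8/20) · (8/20) · (8/20) · (8/20) = 4/625 ≈ 0.0064.

4/625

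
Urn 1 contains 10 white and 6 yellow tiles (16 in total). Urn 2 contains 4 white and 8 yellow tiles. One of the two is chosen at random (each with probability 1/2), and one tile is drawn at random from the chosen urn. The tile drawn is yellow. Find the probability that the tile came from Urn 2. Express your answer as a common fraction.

16/25

P(yellow | Urn 1) = 3/8; P(yellow | Urn 2) = 2/3.
P(yellow) = 1/2·3/8 + 1/2·2/3 = 25/48.
By Bayes' rule, P(Urn 2 | yellow) = 1/3 / 25/48 = 16/25 ≈ 0.6400.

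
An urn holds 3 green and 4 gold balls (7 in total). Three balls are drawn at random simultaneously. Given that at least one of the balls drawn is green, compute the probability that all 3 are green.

P(all 3 green) = C(3,3)/C(7,3) = 1/35; P(at least one green) = 1 − C(4,3)/C(7,3) = 31/35.
Since 'all 3 green' ⊆ 'at least one green', P(all 3 | at least one) = 1/35 / 31/35 = 1/31 ≈ 0.0323.

1/31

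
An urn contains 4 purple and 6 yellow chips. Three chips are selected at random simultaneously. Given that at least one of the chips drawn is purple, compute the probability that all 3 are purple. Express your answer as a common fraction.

1/25

P(all 3 purple) = C(4,3)/C(10,3) = 1/30; P(at least one purple) = 1 − C(6,3)/C(10,3) = 5/6.
Since 'all 3 purple' ⊆ 'at least one purple', P(all 3 | at least one) = 1/30 / 5/6 = 1/25 ≈ 0.0400.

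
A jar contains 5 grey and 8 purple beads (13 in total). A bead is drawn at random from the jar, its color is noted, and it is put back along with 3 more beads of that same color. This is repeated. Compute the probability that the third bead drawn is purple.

8/13

Sum over the four possibilities for the first two draws (purple/not-purple each), tracking how the purple count and total change by +3 per draw.
P(third is purple) = 8/13 ≈ 0.6154. (In a Pólya urn every draw has the same marginal probability 8/13.)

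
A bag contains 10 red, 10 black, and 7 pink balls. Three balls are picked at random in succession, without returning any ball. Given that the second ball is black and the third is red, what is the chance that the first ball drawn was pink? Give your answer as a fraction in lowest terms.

7/25

P(first=pink and the second ball is black and the third is red) = (7/27)·(10/26)·(10/25) = 14/351.
P(E) = Σ over first color = 2/39 + 2/39 + 14/351 = 50/351.
By Bayes, P(first=pink | E) = 14/351 / 50/351 = 7/25 ≈ 0.2800.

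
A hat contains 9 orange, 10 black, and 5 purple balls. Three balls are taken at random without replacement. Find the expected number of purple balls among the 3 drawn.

5/8

By linearity of expectation, E[X] = Σ P(draw i is purple); by symmetry each draw (even without replacement) has P(purple) = 5/24.
E[X] = 3 · 5/24 = 5/8 ≈ 0.6250.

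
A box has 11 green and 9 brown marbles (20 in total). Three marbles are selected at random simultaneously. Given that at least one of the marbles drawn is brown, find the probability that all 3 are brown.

P(all 3 brown) = C(9,3)/C(20,3) = 7/95; P(at least one brown) = 1 − C(11,3)/C(20,3) = 65/76.
Since 'all 3 brown' ⊆ 'at least one brown', P(all 3 | at least one) = 7/95 / 65/76 = 28/325 ≈ 0.0862.

28/325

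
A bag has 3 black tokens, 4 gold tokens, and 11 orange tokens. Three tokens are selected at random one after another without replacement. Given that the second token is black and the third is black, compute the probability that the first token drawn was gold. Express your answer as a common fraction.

1/4

P(first=gold and the second token is black and the third is black) = (4/18)·(3/17)·(2/16) = 1/204.
P(E) = Σ over first color = 1/816 + 1/204 + 11/816 = 1/51.
By Bayes, P(first=gold | E) = 1/204 / 1/51 = 1/4 ≈ 0.2500.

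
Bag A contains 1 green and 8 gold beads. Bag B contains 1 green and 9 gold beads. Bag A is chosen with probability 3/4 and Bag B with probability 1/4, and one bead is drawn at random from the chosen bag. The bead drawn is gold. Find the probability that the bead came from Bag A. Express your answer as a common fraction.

80/107

P(gold | Bag A) = 8/9; P(gold | Bag B) = 9/10.
P(gold) = 3/4·8/9 + 1/4·9/10 = 107/120.
By Bayes' rule, P(Bag A | gold) = 2/3 / 107/120 = 80/107 ≈ 0.7477.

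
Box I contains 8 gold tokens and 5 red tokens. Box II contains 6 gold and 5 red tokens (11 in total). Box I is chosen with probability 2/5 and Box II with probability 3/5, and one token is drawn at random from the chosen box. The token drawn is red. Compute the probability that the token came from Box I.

P(red | Box I) = 5/13; P(red | Box II) = 5/11.
P(red) = 2/5·5/13 + 3/5·5/11 = 61/143.
By Bayes' rule, P(Box I | red) = 2/13 / 61/143 = 22/61 ≈ 0.3607.

22/61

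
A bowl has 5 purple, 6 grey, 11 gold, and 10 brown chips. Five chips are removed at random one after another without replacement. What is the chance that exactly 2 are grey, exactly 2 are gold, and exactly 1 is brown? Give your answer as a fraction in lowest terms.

Unordered draws without replacement: count favorable combinations over C(32,5).
Favorable = C(5,0) · C(6,2) · C(11,2) · C(10,1) = 8250; total = C(32,5) = 201376.
P = 8250/201376 = 4125/100688 ≈ 0.0410.

4125/100688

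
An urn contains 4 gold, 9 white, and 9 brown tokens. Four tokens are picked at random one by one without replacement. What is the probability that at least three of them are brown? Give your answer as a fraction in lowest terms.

Sum the hypergeometric tail for j = 3,…,4 brown tokens.
Favorable = C(9,3)·C(13,1) + C(9,4)·C(13,0) = 1218; total = C(22,4) = 7315.
P = 1218/7315 = 174/1045 ≈ 0.1665.

174/1045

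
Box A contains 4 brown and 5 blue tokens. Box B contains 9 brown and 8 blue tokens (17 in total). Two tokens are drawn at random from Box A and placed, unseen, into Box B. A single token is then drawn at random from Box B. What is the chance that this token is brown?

Condition on how many of the transferred tokens are brown (from Box A: 4 brown of 9; then Box B has 19 total).
  0 brown: C(4,0)C(5,2)/C(9,2) = 5/18; then P = 9/19
  1 brown: C(4,1)C(5,1)/C(9,2) = 5/9; then P = 10/19
  2 brown: C(4,2)C(5,0)/C(9,2) = 1/6; then P = 11/19
P(brown from Box B) = 89/171 ≈ 0.5205.

89/171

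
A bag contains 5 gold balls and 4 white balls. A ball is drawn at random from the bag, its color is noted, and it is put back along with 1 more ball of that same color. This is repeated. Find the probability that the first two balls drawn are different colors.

Either gold then white, or white then gold; after the first draw the total is 10.
P = (5/9)·(4/10) + (4/9)·(5/10) = 4/9 ≈ 0.4444.

4/9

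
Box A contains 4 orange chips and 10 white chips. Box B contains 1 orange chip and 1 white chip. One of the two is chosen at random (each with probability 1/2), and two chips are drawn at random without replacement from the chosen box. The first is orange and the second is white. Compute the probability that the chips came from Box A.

40/131

P(E | Box A) = 20/91; P(E | Box B) = 1/2.
P(E) = 1/2·20/91 + 1/2·1/2 = 131/364.
By Bayes' rule, P(Box A | E) = 10/91 / 131/364 = 40/131 ≈ 0.3053.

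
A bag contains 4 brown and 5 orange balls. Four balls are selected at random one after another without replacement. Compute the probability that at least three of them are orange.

5/14

Sum the hypergeometric tail for j = 3,…,4 orange balls.
Favorable = C(5,3)·C(4,1) + C(5,4)·C(4,0) = 45; total = C(9,4) = 126.
P = 45/126 = 5/14 ≈ 0.3571.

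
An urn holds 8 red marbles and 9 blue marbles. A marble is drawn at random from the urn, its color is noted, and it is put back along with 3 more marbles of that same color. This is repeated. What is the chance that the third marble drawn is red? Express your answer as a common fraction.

8/17

Sum over the four possibilities for the first two draws (red/not-red each), tracking how the red count and total change by +3 per draw.
P(third is red) = 8/17 ≈ 0.4706. (In a Pólya urn every draw has the same marginal probability 8/17.)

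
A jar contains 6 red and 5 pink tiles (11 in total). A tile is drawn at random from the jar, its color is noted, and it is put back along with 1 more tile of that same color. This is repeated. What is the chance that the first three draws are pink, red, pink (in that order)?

15/143

Track the composition after each reinforcement of +1.
P = (5/11) · (6/12) · (6/13) = 15/143 ≈ 0.1049.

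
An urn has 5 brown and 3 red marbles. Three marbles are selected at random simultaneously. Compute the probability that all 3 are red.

Unordered draws without replacement: count favorable combinations over C(8,3).
Favorable = C(5,0) · C(3,3) = 1; total = C(8,3) = 56.
P = 1/56 = 1/56 ≈ 0.0179.

1/56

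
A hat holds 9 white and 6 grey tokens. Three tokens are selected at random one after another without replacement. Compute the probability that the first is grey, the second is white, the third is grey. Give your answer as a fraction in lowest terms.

Multiply the conditional probability of each draw in order, without replacement, so each draw removes one from its color and from the total.
P = (6/15) · (9/14) · (5/13) = 9/91 ≈ 0.0989.

9/91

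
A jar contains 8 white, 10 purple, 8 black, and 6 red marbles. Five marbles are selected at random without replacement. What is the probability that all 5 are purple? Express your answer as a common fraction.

Unordered draws without replacement: count favorable combinations over C(32,5).
Favorable = C(8,0) · C(10,5) · C(8,0) · C(6,0) = 252; total = C(32,5) = 201376.
P = 252/201376 = 9/7192 ≈ 0.0013.

9/7192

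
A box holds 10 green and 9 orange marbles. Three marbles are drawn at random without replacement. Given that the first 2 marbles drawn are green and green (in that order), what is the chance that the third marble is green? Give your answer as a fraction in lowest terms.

8/17

After removing 2 green, the box has 8 green out of 17 remaining.
P(third is green | given) = 8/17 ≈ 0.4706.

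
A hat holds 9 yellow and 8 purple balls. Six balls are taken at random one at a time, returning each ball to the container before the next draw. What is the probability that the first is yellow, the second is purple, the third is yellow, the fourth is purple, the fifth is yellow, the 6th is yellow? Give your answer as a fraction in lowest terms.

419904/24137569

Multiply the conditional probability of each draw in order, with replacement (the composition resets each draw).
P = (9/17) · (8/17) · (9/17) · (8/17) · (9/17) · (9/17) = 419904/24137569 ≈ 0.0174.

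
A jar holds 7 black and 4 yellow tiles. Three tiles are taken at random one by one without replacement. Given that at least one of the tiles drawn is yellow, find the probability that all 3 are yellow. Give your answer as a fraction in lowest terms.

2/65

P(all 3 yellow) = C(4,3)/C(11,3) = 4/165; P(at least one yellow) = 1 − C(7,3)/C(11,3) = 26/33.
Since 'all 3 yellow' ⊆ 'at least one yellow', P(all 3 | at least one) = 4/165 / 26/33 = 2/65 ≈ 0.0308.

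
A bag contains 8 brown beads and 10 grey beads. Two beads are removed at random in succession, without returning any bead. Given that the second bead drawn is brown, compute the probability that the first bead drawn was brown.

7/17

P(first=brown and the second bead drawn is brown) = (8/18)·(7/17) = 28/153.
P(the second bead drawn is brown) = Σ over first color = 28/153 + 40/153 = 4/9.
By Bayes, P(first=brown | the second bead drawn is brown) = 28/153 / 4/9 = 7/17 ≈ 0.4118.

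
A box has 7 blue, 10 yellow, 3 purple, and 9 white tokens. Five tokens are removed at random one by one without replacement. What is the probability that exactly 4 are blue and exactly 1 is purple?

Unordered draws without replacement: count favorable combinations over C(29,5).
Favorable = C(7,4) · C(10,0) · C(3,1) · C(9,0) = 105; total = C(29,5) = 118755.
P = 105/118755 = 1/1131 ≈ 0.0009.

1/1131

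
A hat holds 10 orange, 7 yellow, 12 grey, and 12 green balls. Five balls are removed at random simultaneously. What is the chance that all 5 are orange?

Unordered draws without replacement: count favorable combinations over C(41,5).
Favorable = C(10,5) · C(7,0) · C(12,0) · C(12,0) = 252; total = C(41,5) = 749398.
P = 252/749398 = 126/374699 ≈ 0.0003.

126/374699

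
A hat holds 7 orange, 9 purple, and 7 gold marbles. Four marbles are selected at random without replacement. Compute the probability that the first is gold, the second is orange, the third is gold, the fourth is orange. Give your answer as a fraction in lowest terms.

Multiply the conditional probability of each draw in order, without replacement, so each draw removes one from its color and from the total.
P = (7/23) · (7/22) · (6/21) · (6/20) = 21/2530 ≈ 0.0083.

21/2530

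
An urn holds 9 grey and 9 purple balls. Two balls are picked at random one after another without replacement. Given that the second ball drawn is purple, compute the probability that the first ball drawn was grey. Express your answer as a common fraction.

P(first=grey and the second ball drawn is purple) = (9/18)·(9/17) = 9/34.
P(the second ball drawn is purple) = Σ over first color = 9/34 + 4/17 = 1/2.
By Bayes, P(first=grey | the second ball drawn is purple) = 9/34 / 1/2 = 9/17 ≈ 0.5294.

9/17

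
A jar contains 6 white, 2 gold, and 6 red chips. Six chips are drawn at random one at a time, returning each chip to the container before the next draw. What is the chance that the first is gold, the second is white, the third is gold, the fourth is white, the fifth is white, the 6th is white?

81/117649

Multiply the conditional probability of each draw in order, with replacement (the composition resets each draw).
P = (2/14) · (6/14) · (2/14) · (6/14) · (6/14) · (6/14) = 81/117649 ≈ 0.0007.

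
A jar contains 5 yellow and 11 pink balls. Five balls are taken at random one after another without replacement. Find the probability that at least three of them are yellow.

101/728

Sum the hypergeometric tail for j = 3,…,5 yellow balls.
Favorable = C(5,3)·C(11,2) + C(5,4)·C(11,1) + C(5,5)·C(11,0) = 606; total = C(16,5) = 4368.
P = 606/4368 = 101/728 ≈ 0.1387.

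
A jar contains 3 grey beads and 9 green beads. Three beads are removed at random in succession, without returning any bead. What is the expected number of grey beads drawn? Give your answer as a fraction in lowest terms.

3/4

By linearity of expectation, E[X] = Σ P(draw i is grey); by symmetry each draw (even without replacement) has P(grey) = 3/12.
E[X] = 3 · 3/12 = 3/4 ≈ 0.7500.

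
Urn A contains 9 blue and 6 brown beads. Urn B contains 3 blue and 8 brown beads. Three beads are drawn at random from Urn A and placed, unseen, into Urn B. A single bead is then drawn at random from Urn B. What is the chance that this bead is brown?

23/35

Condition on how many of the transferred beads are brown (from Urn A: 6 brown of 15; then Urn B has 14 total).
  0 brown: C(6,0)C(9,3)/C(15,3) = 12/65; then P = 8/14
  1 brown: C(6,1)C(9,2)/C(15,3) = 216/455; then P = 9/14
  2 brown: C(6,2)C(9,1)/C(15,3) = 27/91; then P = 10/14
  3 brown: C(6,3)C(9,0)/C(15,3) = 4/91; then P = 11/14
P(brown from Urn B) = 23/35 ≈ 0.6571.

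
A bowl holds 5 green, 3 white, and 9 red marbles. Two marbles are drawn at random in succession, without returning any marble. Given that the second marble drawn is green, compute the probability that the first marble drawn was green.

1/4

P(first=green and the second marble drawn is green) = (5/17)·(4/16) = 5/68.
P(the second marble drawn is green) = Σ over first color = 5/68 + 15/272 + 45/272 = 5/17.
By Bayes, P(first=green | the second marble drawn is green) = 5/68 / 5/17 = 1/4 ≈ 0.2500.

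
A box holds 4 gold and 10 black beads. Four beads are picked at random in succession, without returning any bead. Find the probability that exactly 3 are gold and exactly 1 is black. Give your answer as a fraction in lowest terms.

40/1001

Unordered draws without replacement: count favorable combinations over C(14,4).
Favorable = C(4,3) · C(10,1) = 40; total = C(14,4) = 1001.
P = 40/1001 = 40/1001 ≈ 0.0400.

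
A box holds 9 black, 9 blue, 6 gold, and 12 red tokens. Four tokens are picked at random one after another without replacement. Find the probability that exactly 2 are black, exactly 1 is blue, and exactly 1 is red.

432/6545

Unordered draws without replacement: count favorable combinations over C(36,4).
Favorable = C(9,2) · C(9,1) · C(6,0) · C(12,1) = 3888; total = C(36,4) = 58905.
P = 3888/58905 = 432/6545 ≈ 0.0660.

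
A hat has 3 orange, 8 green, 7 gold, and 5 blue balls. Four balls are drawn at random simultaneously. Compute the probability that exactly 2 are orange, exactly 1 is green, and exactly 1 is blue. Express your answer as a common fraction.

Unordered draws without replacement: count favorable combinations over C(23,4).
Favorable = C(3,2) · C(8,1) · C(7,0) · C(5,1) = 120; total = C(23,4) = 8855.
P = 120/8855 = 24/1771 ≈ 0.0136.

24/1771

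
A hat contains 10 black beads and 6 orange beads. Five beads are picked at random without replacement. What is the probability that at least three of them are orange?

22/91

Sum the hypergeometric tail for j = 3,…,5 orange beads.
Favorable = C(6,3)·C(10,2) + C(6,4)·C(10,1) + C(6,5)·C(10,0) = 1056; total = C(16,5) = 4368.
P = 1056/4368 = 22/91 ≈ 0.2418.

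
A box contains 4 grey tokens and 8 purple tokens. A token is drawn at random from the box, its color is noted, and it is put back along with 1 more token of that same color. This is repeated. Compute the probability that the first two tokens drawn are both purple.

After a purple draw the box holds 9 purple out of 13.
P = (8/12)·(9/13) = 6/13 ≈ 0.4615.

6/13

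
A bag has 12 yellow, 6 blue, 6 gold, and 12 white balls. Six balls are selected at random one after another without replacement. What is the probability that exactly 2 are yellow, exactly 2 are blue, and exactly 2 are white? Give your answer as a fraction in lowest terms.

Unordered draws without replacement: count favorable combinations over C(36,6).
Favorable = C(12,2) · C(6,2) · C(6,0) · C(12,2) = 65340; total = C(36,6) = 1947792.
P = 65340/1947792 = 495/14756 ≈ 0.0335.

495/14756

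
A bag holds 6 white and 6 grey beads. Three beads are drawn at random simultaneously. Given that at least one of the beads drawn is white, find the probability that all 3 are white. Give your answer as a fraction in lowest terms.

1/10

P(all 3 white) = C(6,3)/C(12,3) = 1/11; P(at least one white) = 1 − C(6,3)/C(12,3) = 10/11.
Since 'all 3 white' ⊆ 'at least one white', P(all 3 | at least one) = 1/11 / 10/11 = 1/10 ≈ 0.1000.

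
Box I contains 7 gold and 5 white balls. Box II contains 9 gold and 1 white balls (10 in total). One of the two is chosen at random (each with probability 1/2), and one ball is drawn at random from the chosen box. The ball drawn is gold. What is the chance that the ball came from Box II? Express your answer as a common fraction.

P(gold | Box I) = 7/12; P(gold | Box II) = 9/10.
P(gold) = 1/2·7/12 + 1/2·9/10 = 89/120.
By Bayes' rule, P(Box II | gold) = 9/20 / 89/120 = 54/89 ≈ 0.6067.

54/89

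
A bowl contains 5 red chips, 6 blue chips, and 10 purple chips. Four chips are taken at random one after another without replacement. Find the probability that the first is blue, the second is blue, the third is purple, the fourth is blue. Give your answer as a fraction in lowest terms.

Multiply the conditional probability of each draw in order, without replacement, so each draw removes one from its color and from the total.
P = (6/21) · (5/20) · (10/19) · (4/18) = 10/1197 ≈ 0.0084.

10/1197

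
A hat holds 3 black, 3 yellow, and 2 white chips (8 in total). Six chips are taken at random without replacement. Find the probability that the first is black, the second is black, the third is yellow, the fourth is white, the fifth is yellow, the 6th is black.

Multiply the conditional probability of each draw in order, without replacement, so each draw removes one from its color and from the total.
P = (3/8) · (2/7) · (3/6) · (2/5) · (2/4) · (1/3) = 1/280 ≈ 0.0036.

1/280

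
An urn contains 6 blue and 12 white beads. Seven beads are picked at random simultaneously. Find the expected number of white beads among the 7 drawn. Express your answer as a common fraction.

14/3

By linearity of expectation, E[X] = Σ P(draw i is white); by symmetry each draw (even without replacement) has P(white) = 12/18.
E[X] = 7 · 12/18 = 14/3 ≈ 4.6667.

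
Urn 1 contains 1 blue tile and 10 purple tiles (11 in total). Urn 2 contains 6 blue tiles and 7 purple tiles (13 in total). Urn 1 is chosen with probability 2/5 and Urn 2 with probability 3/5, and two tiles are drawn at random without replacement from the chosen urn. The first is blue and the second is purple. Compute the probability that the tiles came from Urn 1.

P(E | Urn 1) = 1/11; P(E | Urn 2) = 7/26.
P(E) = 2/5·1/11 + 3/5·7/26 = 283/1430.
By Bayes' rule, P(Urn 1 | E) = 2/55 / 283/1430 = 52/283 ≈ 0.1837.

52/283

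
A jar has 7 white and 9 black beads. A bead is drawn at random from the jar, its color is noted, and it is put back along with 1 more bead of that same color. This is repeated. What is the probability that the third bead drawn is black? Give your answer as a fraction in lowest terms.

Sum over the four possibilities for the first two draws (black/not-black each), tracking how the black count and total change by +1 per draw.
P(third is black) = 9/16 ≈ 0.5625. (In a Pólya urn every draw has the same marginal probability 9/16.)

9/16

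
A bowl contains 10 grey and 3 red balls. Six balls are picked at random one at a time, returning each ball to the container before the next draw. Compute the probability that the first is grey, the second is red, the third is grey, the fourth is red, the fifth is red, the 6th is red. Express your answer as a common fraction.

Multiply the conditional probability of each draw in order, with replacement (the composition resets each draw).
P = (10/13) · (3/13) · (10/13) · (3/13) · (3/13) · (3/13) = 8100/4826809 ≈ 0.0017.

8100/4826809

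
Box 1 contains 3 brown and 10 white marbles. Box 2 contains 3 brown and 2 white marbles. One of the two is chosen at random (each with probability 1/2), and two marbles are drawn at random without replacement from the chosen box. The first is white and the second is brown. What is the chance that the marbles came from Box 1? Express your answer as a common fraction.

P(E | Box 1) = 5/26; P(E | Box 2) = 3/10.
P(E) = 1/2·5/26 + 1/2·3/10 = 16/65.
By Bayes' rule, P(Box 1 | E) = 5/52 / 16/65 = 25/64 ≈ 0.3906.

25/64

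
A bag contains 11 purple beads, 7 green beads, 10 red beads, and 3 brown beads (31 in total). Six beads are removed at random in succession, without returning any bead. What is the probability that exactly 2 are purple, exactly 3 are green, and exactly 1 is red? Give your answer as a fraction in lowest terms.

2750/105183

Unordered draws without replacement: count favorable combinations over C(31,6).
Favorable = C(11,2) · C(7,3) · C(10,1) · C(3,0) = 19250; total = C(31,6) = 736281.
P = 19250/736281 = 2750/105183 ≈ 0.0261.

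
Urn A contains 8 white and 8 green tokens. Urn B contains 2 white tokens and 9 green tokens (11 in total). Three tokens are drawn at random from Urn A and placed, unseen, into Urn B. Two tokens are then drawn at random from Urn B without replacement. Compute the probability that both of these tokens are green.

Condition on how many of the transferred tokens are green (from Urn A: 8 green of 16; then Urn B has 14 total).
  0 green: C(8,0)C(8,3)/C(16,3) = 1/10; then P = C(9,2)/C(14,2) = 36/91
  1 green: C(8,1)C(8,2)/C(16,3) = 2/5; then P = C(10,2)/C(14,2) = 45/91
  2 green: C(8,2)C(8,1)/C(16,3) = 2/5; then P = C(11,2)/C(14,2) = 55/91
  3 green: C(8,3)C(8,0)/C(16,3) = 1/10; then P = C(12,2)/C(14,2) = 66/91
P(both green) = 251/455 ≈ 0.5516.

251/455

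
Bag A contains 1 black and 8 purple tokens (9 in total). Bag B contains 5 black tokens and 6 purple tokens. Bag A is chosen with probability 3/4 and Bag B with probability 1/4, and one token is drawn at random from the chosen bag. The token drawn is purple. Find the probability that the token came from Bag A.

44/53

P(purple | Bag A) = 8/9; P(purple | Bag B) = 6/11.
P(purple) = 3/4·8/9 + 1/4·6/11 = 53/66.
By Bayes' rule, P(Bag A | purple) = 2/3 / 53/66 = 44/53 ≈ 0.8302.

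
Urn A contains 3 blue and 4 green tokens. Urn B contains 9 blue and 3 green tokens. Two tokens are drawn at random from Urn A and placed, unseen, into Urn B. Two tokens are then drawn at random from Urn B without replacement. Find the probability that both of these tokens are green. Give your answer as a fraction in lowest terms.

Condition on how many of the transferred tokens are green (from Urn A: 4 green of 7; then Urn B has 14 total).
  0 green: C(4,0)C(3,2)/C(7,2) = 1/7; then P = C(3,2)/C(14,2) = 3/91
  1 green: C(4,1)C(3,1)/C(7,2) = 4/7; then P = C(4,2)/C(14,2) = 6/91
  2 green: C(4,2)C(3,0)/C(7,2) = 2/7; then P = C(5,2)/C(14,2) = 10/91
P(both green) = 47/637 ≈ 0.0738.

47/637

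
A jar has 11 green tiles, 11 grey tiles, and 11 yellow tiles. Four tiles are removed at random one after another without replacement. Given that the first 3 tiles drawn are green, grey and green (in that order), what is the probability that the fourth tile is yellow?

11/30

After removing 2 green, 1 grey, the jar has 11 yellow out of 30 remaining.
P(fourth is yellow | given) = 11/30 ≈ 0.3667.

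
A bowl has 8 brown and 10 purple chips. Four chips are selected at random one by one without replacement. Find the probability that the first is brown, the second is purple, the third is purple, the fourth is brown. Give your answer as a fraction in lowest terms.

7/102

Multiply the conditional probability of each draw in order, without replacement, so each draw removes one from its color and from the total.
P = (8/18) · (10/17) · (9/16) · (7/15) = 7/102 ≈ 0.0686.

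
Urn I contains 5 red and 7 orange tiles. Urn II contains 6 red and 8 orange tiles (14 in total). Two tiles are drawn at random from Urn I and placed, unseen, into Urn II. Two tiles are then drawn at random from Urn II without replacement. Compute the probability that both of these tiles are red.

Condition on how many of the transferred tiles are red (from Urn I: 5 red of 12; then Urn II has 16 total).
  0 red: C(5,0)C(7,2)/C(12,2) = 7/22; then P = C(6,2)/C(16,2) = 1/8
  1 red: C(5,1)C(7,1)/C(12,2) = 35/66; then P = C(7,2)/C(16,2) = 7/40
  2 red: C(5,2)C(7,0)/C(12,2) = 5/33; then P = C(8,2)/C(16,2) = 7/30
P(both red) = 133/792 ≈ 0.1679.

133/792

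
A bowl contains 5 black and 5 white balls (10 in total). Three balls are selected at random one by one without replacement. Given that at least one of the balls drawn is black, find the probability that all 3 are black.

P(all 3 black) = C(5,3)/C(10,3) = 1/12; P(at least one black) = 1 − C(5,3)/C(10,3) = 11/12.
Since 'all 3 black' ⊆ 'at least one black', P(all 3 | at least one) = 1/12 / 11/12 = 1/11 ≈ 0.0909.

1/11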